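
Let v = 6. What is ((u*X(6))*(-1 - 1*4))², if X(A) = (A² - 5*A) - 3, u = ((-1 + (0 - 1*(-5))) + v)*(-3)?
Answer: 202500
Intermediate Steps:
u = -30 (u = ((-1 + (0 - 1*(-5))) + 6)*(-3) = ((-1 + (0 + 5)) + 6)*(-3) = ((-1 + 5) + 6)*(-3) = (4 + 6)*(-3) = 10*(-3) = -30)
X(A) = -3 + A² - 5*A
((u*X(6))*(-1 - 1*4))² = ((-30*(-3 + 6² - 5*6))*(-1 - 1*4))² = ((-30*(-3 + 36 - 30))*(-1 - 4))² = (-30*3*(-5))² = (-90*(-5))² = 450² = 202500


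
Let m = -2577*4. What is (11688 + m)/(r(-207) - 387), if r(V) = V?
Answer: -230/99 ≈ -2.3232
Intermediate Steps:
m = -10308
(11688 + m)/(r(-207) - 387) = (11688 - 10308)/(-207 - 387) = 1380/(-594) = 1380*(-1/594) = -230/99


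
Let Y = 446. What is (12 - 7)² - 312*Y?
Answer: -139127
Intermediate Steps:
(12 - 7)² - 312*Y = (12 - 7)² - 312*446 = 5² - 139152 = 25 - 139152 = -139127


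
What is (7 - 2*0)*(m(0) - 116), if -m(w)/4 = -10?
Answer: -532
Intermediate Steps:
m(w) = 40 (m(w) = -4*(-10) = 40)
(7 - 2*0)*(m(0) - 116) = (7 - 2*0)*(40 - 116) = (7 + 0)*(-76) = 7*(-76) = -532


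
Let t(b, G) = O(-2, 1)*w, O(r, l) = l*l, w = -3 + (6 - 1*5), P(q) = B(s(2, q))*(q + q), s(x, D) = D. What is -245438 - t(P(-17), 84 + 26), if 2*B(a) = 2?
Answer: -245436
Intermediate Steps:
B(a) = 1 (B(a) = (½)*2 = 1)
P(q) = 2*q (P(q) = 1*(q + q) = 1*(2*q) = 2*q)
w = -2 (w = -3 + (6 - 5) = -3 + 1 = -2)
O(r, l) = l²
t(b, G) = -2 (t(b, G) = 1²*(-2) = 1*(-2) = -2)
-245438 - t(P(-17), 84 + 26) = -245438 - 1*(-2) = -245438 + 2 = -245436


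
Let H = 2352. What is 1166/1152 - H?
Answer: -1354169/576 ≈ -2351.0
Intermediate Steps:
1166/1152 - H = 1166/1152 - 1*2352 = 1166*(1/1152) - 2352 = 583/576 - 2352 = -1354169/576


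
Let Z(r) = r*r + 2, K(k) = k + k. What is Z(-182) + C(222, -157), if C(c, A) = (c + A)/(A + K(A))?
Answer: 15602281/471 ≈ 33126.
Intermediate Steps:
K(k) = 2*k
Z(r) = 2 + r² (Z(r) = r² + 2 = 2 + r²)
C(c, A) = (A + c)/(3*A) (C(c, A) = (c + A)/(A + 2*A) = (A + c)/((3*A)) = (A + c)*(1/(3*A)) = (A + c)/(3*A))
Z(-182) + C(222, -157) = (2 + (-182)²) + (⅓)*(-157 + 222)/(-157) = (2 + 33124) + (⅓)*(-1/157)*65 = 33126 - 65/471 = 15602281/471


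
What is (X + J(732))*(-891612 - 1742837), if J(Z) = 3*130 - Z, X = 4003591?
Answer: -10546355324801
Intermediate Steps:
J(Z) = 390 - Z
(X + J(732))*(-891612 - 1742837) = (4003591 + (390 - 1*732))*(-891612 - 1742837) = (4003591 + (390 - 732))*(-2634449) = (4003591 - 342)*(-2634449) = 4003249*(-2634449) = -10546355324801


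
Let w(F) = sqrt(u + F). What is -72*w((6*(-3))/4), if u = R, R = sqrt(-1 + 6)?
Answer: -36*I*sqrt(18 - 4*sqrt(5)) ≈ -108.33*I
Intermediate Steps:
R = sqrt(5) ≈ 2.2361
u = sqrt(5) ≈ 2.2361
w(F) = sqrt(F + sqrt(5)) (w(F) = sqrt(sqrt(5) + F) = sqrt(F + sqrt(5)))
-72*w((6*(-3))/4) = -72*sqrt((6*(-3))/4 + sqrt(5)) = -72*sqrt(-18*1/4 + sqrt(5)) = -72*sqrt(-9/2 + sqrt(5))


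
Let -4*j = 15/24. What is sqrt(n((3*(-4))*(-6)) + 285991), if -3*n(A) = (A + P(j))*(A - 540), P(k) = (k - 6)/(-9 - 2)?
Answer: sqrt(575592754)/44 ≈ 545.26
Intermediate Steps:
j = -5/32 (j = -15/(4*24) = -1/4*5/8 = -5/32 ≈ -0.15625)
P(k) = 6/11 - k/11 (P(k) = (-6 + k)/(-11) = (-6 + k)*(-1/11) = 6/11 - k/11)
n(A) = -(-540 + A)*(197/352 + A)/3 (n(A) = -(A + (6/11 - 1/11*(-5/32)))*(A - 540)/3 = -(A + (6/11 + 5/352))*(-540 + A)/3 = -(A + 197/352)*(-540 + A)/3 = -(197/352 + A)*(-540 + A)/3 = -(-540 + A)*(197/352 + A)/3)
sqrt(n((3*(-4))*(-6)) + 285991) = sqrt((8865/88 - ((3*(-4))*(-6))**2/3 + 189883*((3*(-4))*(-6))/1056) + 285991) = sqrt((8865/88 - (-12*(-6))**2/3 + 189883*(-12*(-6))/1056) + 285991) = sqrt((8865/88 - 1/3*72**2 + (189883/1056)*72) + 285991) = sqrt((8865/88 - 1/3*5184 + 569649/44) + 285991) = sqrt((8865/88 - 1728 + 569649/44) + 285991) = sqrt(996099/88 + 285991) = sqrt(26163307/88) = sqrt(575592754)/44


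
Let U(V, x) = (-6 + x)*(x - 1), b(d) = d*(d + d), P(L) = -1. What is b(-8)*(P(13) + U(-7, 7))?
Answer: 640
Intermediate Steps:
b(d) = 2*d² (b(d) = d*(2*d) = 2*d²)
U(V, x) = (-1 + x)*(-6 + x) (U(V, x) = (-6 + x)*(-1 + x) = (-1 + x)*(-6 + x))
b(-8)*(P(13) + U(-7, 7)) = (2*(-8)²)*(-1 + (6 + 7² - 7*7)) = (2*64)*(-1 + (6 + 49 - 49)) = 128*(-1 + 6) = 128*5 = 640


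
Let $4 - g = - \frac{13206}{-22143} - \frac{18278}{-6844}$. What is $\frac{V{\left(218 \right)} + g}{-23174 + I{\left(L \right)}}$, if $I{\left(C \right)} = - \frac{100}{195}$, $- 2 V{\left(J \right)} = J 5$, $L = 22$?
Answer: $\frac{536132167935}{22828134918292} \approx 0.023486$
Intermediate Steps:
$V{\left(J \right)} = - \frac{5 J}{2}$ ($V{\left(J \right)} = - \frac{J 5}{2} = - \frac{5 J}{2}$)
$I{\left(C \right)} = - \frac{20}{39}$ ($I{\left(C \right)} = \left(-100\right) \frac{1}{195} = - \frac{20}{39}$)
$g = \frac{18512525}{25257782}$ ($g = 4 - \left(- \frac{13206}{-22143} - \frac{18278}{-6844}\right) = 4 - \left(\left(-13206\right) \left(- \frac{1}{22143}\right) - - \frac{9139}{3422}\right) = 4 - \left(\frac{4402}{7381} + \frac{9139}{3422}\right) = 4 - \frac{82518603}{25257782} = \frac{18512525}{25257782} \approx 0.73294$)
$\frac{V{\left(218 \right)} + g}{-23174 + I{\left(L \right)}} = \frac{\left(- \frac{5}{2}\right) 218 + \frac{18512525}{25257782}}{-23174 - \frac{20}{39}} = \frac{-545 + \frac{18512525}{25257782}}{- \frac{903806}{39}} = \left(- \frac{13746978665}{25257782}\right) \left(- \frac{39}{903806}\right) = \frac{536132167935}{22828134918292}$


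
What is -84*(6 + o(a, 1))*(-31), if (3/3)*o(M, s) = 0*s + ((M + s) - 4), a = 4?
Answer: 18228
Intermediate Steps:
o(M, s) = -4 + M + s (o(M, s) = 0*s + ((M + s) - 4) = 0 + (-4 + M + s) = -4 + M + s)
-84*(6 + o(a, 1))*(-31) = -84*(6 + (-4 + 4 + 1))*(-31) = -84*(6 + 1)*(-31) = -84*7*(-31) = -14*42*(-31) = -588*(-31) = 18228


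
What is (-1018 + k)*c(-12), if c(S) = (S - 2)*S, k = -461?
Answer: -248472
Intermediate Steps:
c(S) = S*(-2 + S) (c(S) = (-2 + S)*S = S*(-2 + S))
(-1018 + k)*c(-12) = (-1018 - 461)*(-12*(-2 - 12)) = -(-17748)*(-14) = -1479*168 = -248472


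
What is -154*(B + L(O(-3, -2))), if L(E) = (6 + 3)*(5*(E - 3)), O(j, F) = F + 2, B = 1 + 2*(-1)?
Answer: 20944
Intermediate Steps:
B = -1 (B = 1 - 2 = -1)
O(j, F) = 2 + F
L(E) = -135 + 45*E (L(E) = 9*(5*(-3 + E)) = 9*(-15 + 5*E) = -135 + 45*E)
-154*(B + L(O(-3, -2))) = -154*(-1 + (-135 + 45*(2 - 2))) = -154*(-1 + (-135 + 45*0)) = -154*(-1 + (-135 + 0)) = -154*(-1 - 135) = -154*(-136) = 20944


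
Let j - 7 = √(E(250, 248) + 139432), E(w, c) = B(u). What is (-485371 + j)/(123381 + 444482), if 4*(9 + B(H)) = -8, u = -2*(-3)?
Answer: -485364/567863 + √139421/567863 ≈ -0.85406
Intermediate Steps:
u = 6
B(H) = -11 (B(H) = -9 + (¼)*(-8) = -9 - 2 = -11)
E(w, c) = -11
j = 7 + √139421 (j = 7 + √(-11 + 139432) = 7 + √139421 ≈ 380.39)
(-485371 + j)/(123381 + 444482) = (-485371 + (7 + √139421))/(123381 + 444482) = (-485364 + √139421)/567863 = (-485364 + √139421)*(1/567863) = -485364/567863 + √139421/567863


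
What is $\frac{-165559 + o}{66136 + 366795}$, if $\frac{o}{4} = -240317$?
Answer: $- \frac{1126827}{432931} \approx -2.6028$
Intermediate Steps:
$o = -961268$ ($o = 4 \left(-240317\right) = -961268$)
$\frac{-165559 + o}{66136 + 366795} = \frac{-165559 - 961268}{66136 + 366795} = - \frac{1126827}{432931}$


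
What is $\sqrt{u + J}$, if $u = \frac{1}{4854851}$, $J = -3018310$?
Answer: $\frac{i \sqrt{71140293674029745459}}{4854851} \approx 1737.3 i$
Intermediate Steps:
$u = \frac{1}{4854851} \approx 2.0598 \cdot 10^{-7}$
$\sqrt{u + J} = \sqrt{\frac{1}{4854851} - 3018310} = \sqrt{- \frac{14653445321809}{4854851}} = \frac{i \sqrt{71140293674029745459}}{4854851}$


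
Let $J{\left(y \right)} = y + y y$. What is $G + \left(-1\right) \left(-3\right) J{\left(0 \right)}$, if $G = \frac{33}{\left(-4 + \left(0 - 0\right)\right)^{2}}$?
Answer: $\frac{33}{16} \approx 2.0625$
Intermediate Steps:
$J{\left(y \right)} = y + y^{2}$
$G = \frac{33}{16}$ ($G = \frac{33}{\left(-4 + \left(0 + 0\right)\right)^{2}} = \frac{33}{\left(-4 + 0\right)^{2}} = \frac{33}{\left(-4\right)^{2}} = \frac{33}{16} \approx 2.0625$)
$G + \left(-1\right) \left(-3\right) J{\left(0 \right)} = \frac{33}{16} + \left(-1\right) \left(-3\right) 0 \left(1 + 0\right) = \frac{33}{16} + 3 \cdot 0 \cdot 1 = \frac{33}{16} + 3 \cdot 0 = \frac{33}{16} + 0 = \frac{33}{16}$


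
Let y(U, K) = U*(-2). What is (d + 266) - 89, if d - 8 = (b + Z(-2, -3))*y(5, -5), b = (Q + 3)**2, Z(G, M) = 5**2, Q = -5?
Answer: -105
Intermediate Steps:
Z(G, M) = 25
b = 4 (b = (-5 + 3)**2 = (-2)**2 = 4)
y(U, K) = -2*U
d = -282 (d = 8 + (4 + 25)*(-2*5) = 8 + 29*(-10) = 8 - 290 = -282)
(d + 266) - 89 = (-282 + 266) - 89 = -16 - 89 = -105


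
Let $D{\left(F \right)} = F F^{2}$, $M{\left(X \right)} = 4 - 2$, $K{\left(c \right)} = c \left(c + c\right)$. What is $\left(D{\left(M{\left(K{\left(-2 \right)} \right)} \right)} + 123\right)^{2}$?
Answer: $17161$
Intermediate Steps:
$K{\left(c \right)} = 2 c^{2}$ ($K{\left(c \right)} = c 2 c = 2 c^{2}$)
$M{\left(X \right)} = 2$
$D{\left(F \right)} = F^{3}$
$\left(D{\left(M{\left(K{\left(-2 \right)} \right)} \right)} + 123\right)^{2} = \left(2^{3} + 123\right)^{2} = \left(8 + 123\right)^{2} = 131^{2} = 17161$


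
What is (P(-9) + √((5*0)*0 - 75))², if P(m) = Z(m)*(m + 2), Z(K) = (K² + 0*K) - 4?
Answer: 290446 - 5390*I*√3 ≈ 2.9045e+5 - 9335.8*I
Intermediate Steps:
Z(K) = -4 + K² (Z(K) = (K² + 0) - 4 = K² - 4 = -4 + K²)
P(m) = (-4 + m²)*(2 + m) (P(m) = (-4 + m²)*(m + 2) = (-4 + m²)*(2 + m))
(P(-9) + √((5*0)*0 - 75))² = ((-4 + (-9)²)*(2 - 9) + √((5*0)*0 - 75))² = ((-4 + 81)*(-7) + √(0*0 - 75))² = (77*(-7) + √(0 - 75))² = (-539 + √(-75))² = (-539 + 5*I*√3)²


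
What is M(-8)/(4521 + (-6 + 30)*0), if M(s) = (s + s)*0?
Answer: 0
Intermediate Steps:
M(s) = 0 (M(s) = (2*s)*0 = 0)
M(-8)/(4521 + (-6 + 30)*0) = 0/(4521 + (-6 + 30)*0) = 0/(4521 + 24*0) = 0/(4521 + 0) = 0/4521 = 0*(1/4521) = 0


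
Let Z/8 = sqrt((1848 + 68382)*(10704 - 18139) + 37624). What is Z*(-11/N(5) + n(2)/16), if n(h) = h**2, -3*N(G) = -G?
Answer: -27686*I*sqrt(43946)/5 ≈ -1.1608e+6*I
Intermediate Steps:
N(G) = G/3 (N(G) = -(-1)*G/3 = G/3)
Z = 872*I*sqrt(43946) (Z = 8*sqrt((1848 + 68382)*(10704 - 18139) + 37624) = 8*sqrt(70230*(-7435) + 37624) = 8*sqrt(-522160050 + 37624) = 8*sqrt(-522122426) = 8*(109*I*sqrt(43946)) = 872*I*sqrt(43946) ≈ 1.828e+5*I)
Z*(-11/N(5) + n(2)/16) = (872*I*sqrt(43946))*(-11/((1/3)*5) + 2**2/16) = (872*I*sqrt(43946))*(-11/5/3 + 4*(1/16)) = (872*I*sqrt(43946))*(-11*3/5 + 1/4) = (872*I*sqrt(43946))*(-33/5 + 1/4) = (872*I*sqrt(43946))*(-127/20) = -27686*I*sqrt(43946)/5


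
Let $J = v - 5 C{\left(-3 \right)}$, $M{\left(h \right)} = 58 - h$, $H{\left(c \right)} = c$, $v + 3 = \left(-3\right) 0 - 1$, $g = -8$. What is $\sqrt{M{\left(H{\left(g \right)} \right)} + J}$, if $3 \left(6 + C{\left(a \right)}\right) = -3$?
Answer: $\sqrt{97} \approx 9.8489$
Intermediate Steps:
$C{\left(a \right)} = -7$ ($C{\left(a \right)} = -6 + \frac{1}{3} \left(-3\right) = -6 - 1 = -7$)
$v = -4$ ($v = -3 - 1 = -4$)
$J = 31$ ($J = -4 - -35 = -4 + 35 = 31$)
$\sqrt{M{\left(H{\left(g \right)} \right)} + J} = \sqrt{\left(58 - -8\right) + 31} = \sqrt{\left(58 + 8\right) + 31} = \sqrt{66 + 31} = \sqrt{97}$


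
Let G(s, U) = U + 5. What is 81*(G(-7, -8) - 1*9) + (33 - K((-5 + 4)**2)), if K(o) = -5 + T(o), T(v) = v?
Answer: -935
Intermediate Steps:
G(s, U) = 5 + U
K(o) = -5 + o
81*(G(-7, -8) - 1*9) + (33 - K((-5 + 4)**2)) = 81*((5 - 8) - 1*9) + (33 - (-5 + (-5 + 4)**2)) = 81*(-3 - 9) + (33 - (-5 + (-1)**2)) = 81*(-12) + (33 - (-5 + 1)) = -972 + (33 - 1*(-4)) = -972 + (33 + 4) = -972 + 37 = -935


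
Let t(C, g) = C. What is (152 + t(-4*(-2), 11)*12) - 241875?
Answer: -241627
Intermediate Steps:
(152 + t(-4*(-2), 11)*12) - 241875 = (152 - 4*(-2)*12) - 241875 = (152 + 8*12) - 241875 = (152 + 96) - 241875 = 248 - 241875 = -241627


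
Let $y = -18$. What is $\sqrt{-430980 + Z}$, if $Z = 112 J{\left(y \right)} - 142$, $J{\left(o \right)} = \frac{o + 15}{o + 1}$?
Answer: $\frac{i \sqrt{124588546}}{17} \approx 656.58 i$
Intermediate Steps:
$J{\left(o \right)} = \frac{15 + o}{1 + o}$
$Z = - \frac{2078}{17}$ ($Z = 112 \frac{15 - 18}{1 - 18} - 142 = 112 \frac{1}{-17} \left(-3\right) - 142 = 112 \left(\left(- \frac{1}{17}\right) \left(-3\right)\right) - 142 = 112 \cdot \frac{3}{17} - 142 = \frac{336}{17} - 142 = - \frac{2078}{17} \approx -122.24$)
$\sqrt{-430980 + Z} = \sqrt{-430980 - \frac{2078}{17}} = \sqrt{- \frac{7328738}{17}} = \frac{i \sqrt{124588546}}{17}$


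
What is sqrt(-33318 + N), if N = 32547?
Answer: I*sqrt(771) ≈ 27.767*I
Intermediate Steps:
sqrt(-33318 + N) = sqrt(-33318 + 32547) = sqrt(-771) = I*sqrt(771)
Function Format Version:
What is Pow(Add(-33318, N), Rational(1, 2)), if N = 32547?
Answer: Mul(I, Pow(771, Rational(1, 2))) ≈ Mul(27.767, I)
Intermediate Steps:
Pow(Add(-33318, N), Rational(1, 2)) = Pow(Add(-33318, 32547), Rational(1, 2)) = Pow(-771, Rational(1, 2)) = Mul(I, Pow(771, Rational(1, 2)))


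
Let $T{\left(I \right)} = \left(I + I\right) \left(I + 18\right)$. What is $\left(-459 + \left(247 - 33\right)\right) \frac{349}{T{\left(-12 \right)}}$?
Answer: $\frac{85505}{144} \approx 593.79$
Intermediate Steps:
$T{\left(I \right)} = 2 I \left(18 + I\right)$
$\left(-459 + \left(247 - 33\right)\right) \frac{349}{T{\left(-12 \right)}} = \left(-459 + \left(247 - 33\right)\right) \frac{349}{2 \left(-12\right) \left(18 - 12\right)} = \left(-459 + \left(247 + \left(-112 + 79\right)\right)\right) \frac{349}{2 \left(-12\right) 6} = \left(-459 + \left(247 - 33\right)\right) \frac{349}{-144} = \left(-459 + 214\right) 349 \left(- \frac{1}{144}\right) = \left(-245\right) \left(- \frac{349}{144}\right) = \frac{85505}{144}$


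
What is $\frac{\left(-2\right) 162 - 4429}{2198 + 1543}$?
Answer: $- \frac{4753}{3741} \approx -1.2705$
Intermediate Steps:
$\frac{\left(-2\right) 162 - 4429}{2198 + 1543} = \frac{-324 - 4429}{3741} = \left(-4753\right) \frac{1}{3741} = - \frac{4753}{3741}$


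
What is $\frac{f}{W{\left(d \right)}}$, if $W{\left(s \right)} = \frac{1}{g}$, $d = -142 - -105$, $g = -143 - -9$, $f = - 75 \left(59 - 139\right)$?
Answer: $-804000$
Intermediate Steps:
$f = 6000$ ($f = \left(-75\right) \left(-80\right) = 6000$)
$g = -134$ ($g = -143 + 9 = -134$)
$d = -37$ ($d = -142 + 105 = -37$)
$W{\left(s \right)} = - \frac{1}{134}$ ($W{\left(s \right)} = \frac{1}{-134} = - \frac{1}{134}$)
$\frac{f}{W{\left(d \right)}} = \frac{6000}{- \frac{1}{134}} = 6000 \left(-134\right) = -804000$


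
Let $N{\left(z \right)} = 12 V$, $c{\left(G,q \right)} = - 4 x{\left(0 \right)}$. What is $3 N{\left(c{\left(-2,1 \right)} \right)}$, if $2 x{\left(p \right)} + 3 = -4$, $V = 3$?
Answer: $108$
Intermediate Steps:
$x{\left(p \right)} = - \frac{7}{2}$ ($x{\left(p \right)} = - \frac{3}{2} + \frac{1}{2} \left(-4\right) = - \frac{3}{2} - 2 = - \frac{7}{2}$)
$c{\left(G,q \right)} = 14$ ($c{\left(G,q \right)} = \left(-4\right) \left(- \frac{7}{2}\right) = 14$)
$N{\left(z \right)} = 36$ ($N{\left(z \right)} = 12 \cdot 3 = 36$)
$3 N{\left(c{\left(-2,1 \right)} \right)} = 3 \cdot 36 = 108$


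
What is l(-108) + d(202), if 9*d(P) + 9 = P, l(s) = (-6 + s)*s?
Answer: 111001/9 ≈ 12333.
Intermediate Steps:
l(s) = s*(-6 + s)
d(P) = -1 + P/9
l(-108) + d(202) = -108*(-6 - 108) + (-1 + (⅑)*202) = -108*(-114) + (-1 + 202/9) = 12312 + 193/9 = 111001/9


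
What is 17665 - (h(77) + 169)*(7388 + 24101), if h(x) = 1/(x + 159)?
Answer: -1251769825/236 ≈ -5.3041e+6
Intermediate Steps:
h(x) = 1/(159 + x)
17665 - (h(77) + 169)*(7388 + 24101) = 17665 - (1/(159 + 77) + 169)*(7388 + 24101) = 17665 - (1/236 + 169)*31489 = 17665 - 39885*31489/236 = 17665 - 1*1255938765/236 = 17665 - 1255938765/236 = -1251769825/236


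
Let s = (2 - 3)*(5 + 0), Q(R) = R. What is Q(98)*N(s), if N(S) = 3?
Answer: 294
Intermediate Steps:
s = -5 (s = -1*5 = -5)
Q(98)*N(s) = 98*3 = 294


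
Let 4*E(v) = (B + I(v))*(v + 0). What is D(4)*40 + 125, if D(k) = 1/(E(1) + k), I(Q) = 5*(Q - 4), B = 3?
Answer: 165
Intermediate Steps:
I(Q) = -20 + 5*Q (I(Q) = 5*(-4 + Q) = -20 + 5*Q)
E(v) = v*(-17 + 5*v)/4 (E(v) = ((3 + (-20 + 5*v))*(v + 0))/4 = ((-17 + 5*v)*v)/4 = (v*(-17 + 5*v))/4 = v*(-17 + 5*v)/4)
D(k) = 1/(-3 + k) (D(k) = 1/((¼)*1*(-17 + 5*1) + k) = 1/((¼)*1*(-17 + 5) + k) = 1/((¼)*1*(-12) + k) = 1/(-3 + k))
D(4)*40 + 125 = 40/(-3 + 4) + 125 = 40/1 + 125 = 1*40 + 125 = 40 + 125 = 165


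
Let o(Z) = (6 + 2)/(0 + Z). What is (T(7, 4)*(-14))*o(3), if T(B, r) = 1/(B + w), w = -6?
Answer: -112/3 ≈ -37.333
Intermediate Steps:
T(B, r) = 1/(-6 + B) (T(B, r) = 1/(B - 6) = 1/(-6 + B))
o(Z) = 8/Z
(T(7, 4)*(-14))*o(3) = (-14/(-6 + 7))*(8/3) = (-14/1)*(8*(⅓)) = (1*(-14))*(8/3) = -14*8/3 = -112/3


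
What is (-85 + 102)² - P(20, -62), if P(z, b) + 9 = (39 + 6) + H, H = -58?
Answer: 311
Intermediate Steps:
P(z, b) = -22 (P(z, b) = -9 + ((39 + 6) - 58) = -9 + (45 - 58) = -9 - 13 = -22)
(-85 + 102)² - P(20, -62) = (-85 + 102)² - 1*(-22) = 17² + 22 = 289 + 22 = 311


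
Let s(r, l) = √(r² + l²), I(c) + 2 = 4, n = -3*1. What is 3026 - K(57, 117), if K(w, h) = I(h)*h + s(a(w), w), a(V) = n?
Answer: 2792 - 3*√362 ≈ 2734.9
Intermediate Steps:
n = -3
a(V) = -3
I(c) = 2 (I(c) = -2 + 4 = 2)
s(r, l) = √(l² + r²)
K(w, h) = √(9 + w²) + 2*h (K(w, h) = 2*h + √(w² + (-3)²) = 2*h + √(w² + 9) = 2*h + √(9 + w²) = √(9 + w²) + 2*h)
3026 - K(57, 117) = 3026 - (√(9 + 57²) + 2*117) = 3026 - (√(9 + 3249) + 234) = 3026 - (√3258 + 234) = 3026 - (3*√362 + 234) = 3026 - (234 + 3*√362) = 3026 + (-234 - 3*√362) = 2792 - 3*√362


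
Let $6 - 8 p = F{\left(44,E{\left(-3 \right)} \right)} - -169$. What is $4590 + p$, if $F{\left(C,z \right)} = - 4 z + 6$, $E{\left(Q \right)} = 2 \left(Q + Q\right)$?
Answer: $\frac{36503}{8} \approx 4562.9$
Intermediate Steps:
$E{\left(Q \right)} = 4 Q$ ($E{\left(Q \right)} = 2 \cdot 2 Q = 4 Q$)
$F{\left(C,z \right)} = 6 - 4 z$
$p = - \frac{217}{8}$ ($p = \frac{3}{4} - \frac{\left(6 - 4 \cdot 4 \left(-3\right)\right) - -169}{8} = \frac{3}{4} - \frac{\left(6 - -48\right) + 169}{8} = \frac{3}{4} - \frac{\left(6 + 48\right) + 169}{8} = \frac{3}{4} - \frac{54 + 169}{8} = \frac{3}{4} - \frac{223}{8} = - \frac{217}{8} \approx -27.125$)
$4590 + p = 4590 - \frac{217}{8} = \frac{36503}{8}$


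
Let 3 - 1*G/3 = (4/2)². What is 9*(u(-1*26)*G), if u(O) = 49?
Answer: -1323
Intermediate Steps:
G = -3 (G = 9 - 3*(4/2)² = 9 - 3*(4*(½))² = 9 - 3*2² = 9 - 3*4 = 9 - 12 = -3)
9*(u(-1*26)*G) = 9*(49*(-3)) = 9*(-147) = -1323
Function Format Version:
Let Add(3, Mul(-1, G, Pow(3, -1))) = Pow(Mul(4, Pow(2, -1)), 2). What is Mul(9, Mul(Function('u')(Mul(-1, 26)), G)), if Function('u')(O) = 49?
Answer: -1323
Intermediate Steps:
G = -3 (G = Add(9, Mul(-3, Pow(Mul(4, Pow(2, -1)), 2))) = Add(9, Mul(-3, Pow(Mul(4, Rational(1, 2)), 2))) = Add(9, Mul(-3, Pow(2, 2))) = Add(9, Mul(-3, 4)) = Add(9, -12) = -3)
Mul(9, Mul(Function('u')(Mul(-1, 26)), G)) = Mul(9, Mul(49, -3)) = Mul(9, -147) = -1323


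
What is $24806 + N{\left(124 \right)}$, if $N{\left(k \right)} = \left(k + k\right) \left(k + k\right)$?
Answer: $86310$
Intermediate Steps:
$N{\left(k \right)} = 4 k^{2}$ ($N{\left(k \right)} = 2 k 2 k = 4 k^{2}$)
$24806 + N{\left(124 \right)} = 24806 + 4 \cdot 124^{2} = 24806 + 4 \cdot 15376 = 24806 + 61504 = 86310$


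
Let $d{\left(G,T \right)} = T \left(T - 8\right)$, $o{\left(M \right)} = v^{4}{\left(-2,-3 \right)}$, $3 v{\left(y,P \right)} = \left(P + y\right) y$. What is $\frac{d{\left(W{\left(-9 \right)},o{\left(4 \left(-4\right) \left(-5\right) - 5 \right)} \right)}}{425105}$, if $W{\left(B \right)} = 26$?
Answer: $\frac{18704000}{557822781} \approx 0.03353$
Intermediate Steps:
$v{\left(y,P \right)} = \frac{y \left(P + y\right)}{3}$ ($v{\left(y,P \right)} = \frac{\left(P + y\right) y}{3} = \frac{y \left(P + y\right)}{3}$)
$o{\left(M \right)} = \frac{10000}{81}$ ($o{\left(M \right)} = \left(\frac{1}{3} \left(-2\right) \left(-3 - 2\right)\right)^{4} = \left(\frac{1}{3} \left(-2\right) \left(-5\right)\right)^{4} = \left(\frac{10}{3}\right)^{4} = \frac{10000}{81}$)
$d{\left(G,T \right)} = T \left(-8 + T\right)$
$\frac{d{\left(W{\left(-9 \right)},o{\left(4 \left(-4\right) \left(-5\right) - 5 \right)} \right)}}{425105} = \frac{\frac{10000}{81} \left(-8 + \frac{10000}{81}\right)}{425105} = \frac{10000}{81} \cdot \frac{9352}{81} \cdot \frac{1}{425105} = \frac{93520000}{6561} \cdot \frac{1}{425105} = \frac{18704000}{557822781}$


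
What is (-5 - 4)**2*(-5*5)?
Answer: -2025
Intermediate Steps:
(-5 - 4)**2*(-5*5) = (-9)**2*(-25) = 81*(-25) = -2025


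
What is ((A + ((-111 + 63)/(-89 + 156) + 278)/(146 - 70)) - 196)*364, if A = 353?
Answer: 74440002/1273 ≈ 58476.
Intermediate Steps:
((A + ((-111 + 63)/(-89 + 156) + 278)/(146 - 70)) - 196)*364 = ((353 + ((-111 + 63)/(-89 + 156) + 278)/(146 - 70)) - 196)*364 = ((353 + (-48/67 + 278)/76) - 196)*364 = ((353 + (-48*1/67 + 278)*(1/76)) - 196)*364 = ((353 + (-48/67 + 278)*(1/76)) - 196)*364 = ((353 + (18578/67)*(1/76)) - 196)*364 = ((353 + 9289/2546) - 196)*364 = (908027/2546 - 196)*364 = (409011/2546)*364 = 74440002/1273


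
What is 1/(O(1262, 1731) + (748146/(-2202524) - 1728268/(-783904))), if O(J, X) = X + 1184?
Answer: 107910460856/314760248214393 ≈ 0.00034283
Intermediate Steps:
O(J, X) = 1184 + X
1/(O(1262, 1731) + (748146/(-2202524) - 1728268/(-783904))) = 1/((1184 + 1731) + (748146/(-2202524) - 1728268/(-783904))) = 1/(2915 + (748146*(-1/2202524) - 1728268*(-1/783904))) = 1/(2915 + (-374073/1101262 + 432067/195976)) = 1/(2915 + 201254819153/107910460856) = 1/(314760248214393/107910460856) = 107910460856/314760248214393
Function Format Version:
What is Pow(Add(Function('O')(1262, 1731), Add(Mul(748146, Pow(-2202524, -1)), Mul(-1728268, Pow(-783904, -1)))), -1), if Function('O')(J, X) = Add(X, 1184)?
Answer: Rational(107910460856, 314760248214393) ≈ 0.00034283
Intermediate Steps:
Function('O')(J, X) = Add(1184, X)
Pow(Add(Function('O')(1262, 1731), Add(Mul(748146, Pow(-2202524, -1)), Mul(-1728268, Pow(-783904, -1)))), -1) = Pow(Add(Add(1184, 1731), Add(Mul(748146, Pow(-2202524, -1)), Mul(-1728268, Pow(-783904, -1)))), -1) = Pow(Add(2915, Add(Mul(748146, Rational(-1, 2202524)), Mul(-1728268, Rational(-1, 783904)))), -1) = Pow(Add(2915, Add(Rational(-374073, 1101262), Rational(432067, 195976))), -1) = Pow(Add(2915, Rational(201254819153, 107910460856)), -1) = Pow(Rational(314760248214393, 107910460856), -1) = Rational(107910460856, 314760248214393)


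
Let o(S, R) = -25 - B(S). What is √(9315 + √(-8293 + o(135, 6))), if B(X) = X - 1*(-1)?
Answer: √(9315 + I*√8454) ≈ 96.515 + 0.4763*I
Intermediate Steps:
B(X) = 1 + X (B(X) = X + 1 = 1 + X)
o(S, R) = -26 - S (o(S, R) = -25 - (1 + S) = -25 + (-1 - S) = -26 - S)
√(9315 + √(-8293 + o(135, 6))) = √(9315 + √(-8293 + (-26 - 1*135))) = √(9315 + √(-8293 + (-26 - 135))) = √(9315 + √(-8293 - 161)) = √(9315 + √(-8454)) = √(9315 + I*√8454)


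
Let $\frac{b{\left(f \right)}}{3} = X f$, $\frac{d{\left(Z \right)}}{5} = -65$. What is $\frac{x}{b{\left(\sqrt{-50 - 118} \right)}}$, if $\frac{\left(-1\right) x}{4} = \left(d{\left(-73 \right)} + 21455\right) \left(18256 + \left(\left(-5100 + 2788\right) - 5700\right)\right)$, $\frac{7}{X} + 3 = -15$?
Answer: $- \frac{432911440 i \sqrt{42}}{49} \approx - 5.7257 \cdot 10^{7} i$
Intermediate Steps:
$X = - \frac{7}{18}$ ($X = \frac{7}{-3 - 15} = \frac{7}{-18} = 7 \left(- \frac{1}{18}\right) = - \frac{7}{18} \approx -0.38889$)
$d{\left(Z \right)} = -325$ ($d{\left(Z \right)} = 5 \left(-65\right) = -325$)
$b{\left(f \right)} = - \frac{7 f}{6}$ ($b{\left(f \right)} = 3 \left(- \frac{7 f}{18}\right) = - \frac{7 f}{6}$)
$x = -865822880$ ($x = - 4 \left(-325 + 21455\right) \left(18256 + \left(\left(-5100 + 2788\right) - 5700\right)\right) = - 4 \cdot 21130 \left(18256 - 8012\right) = - 4 \cdot 21130 \cdot 10244 = \left(-4\right) 216455720 = -865822880$)
$\frac{x}{b{\left(\sqrt{-50 - 118} \right)}} = - \frac{865822880}{\left(- \frac{7}{6}\right) \sqrt{-50 - 118}} = - \frac{865822880}{\left(- \frac{7}{6}\right) \sqrt{-168}} = - \frac{865822880}{\left(- \frac{7}{6}\right) 2 i \sqrt{42}} = - \frac{865822880}{\left(- \frac{7}{3}\right) i \sqrt{42}} = - 865822880 \frac{i \sqrt{42}}{98} = - \frac{432911440 i \sqrt{42}}{49}$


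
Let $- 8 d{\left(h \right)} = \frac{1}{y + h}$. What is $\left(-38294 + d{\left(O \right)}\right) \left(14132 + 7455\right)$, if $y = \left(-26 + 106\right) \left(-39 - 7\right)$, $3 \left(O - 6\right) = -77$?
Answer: $- \frac{73400135641015}{88792} \approx -8.2665 \cdot 10^{8}$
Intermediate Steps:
$O = - \frac{59}{3}$ ($O = 6 + \frac{1}{3} \left(-77\right) = 6 - \frac{77}{3} = - \frac{59}{3} \approx -19.667$)
$y = -3680$ ($y = 80 \left(-46\right) = -3680$)
$d{\left(h \right)} = - \frac{1}{8 \left(-3680 + h\right)}$
$\left(-38294 + d{\left(O \right)}\right) \left(14132 + 7455\right) = \left(-38294 - \frac{1}{-29440 + 8 \left(- \frac{59}{3}\right)}\right) \left(14132 + 7455\right) = \left(-38294 - \frac{1}{-29440 - \frac{472}{3}}\right) 21587 = \left(-38294 - \frac{1}{- \frac{88792}{3}}\right) 21587 = \left(-38294 - - \frac{3}{88792}\right) 21587 = \left(-38294 + \frac{3}{88792}\right) 21587 = \left(- \frac{3400200845}{88792}\right) 21587 = - \frac{73400135641015}{88792}$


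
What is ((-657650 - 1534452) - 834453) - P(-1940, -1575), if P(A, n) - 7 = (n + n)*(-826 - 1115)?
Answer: -9140712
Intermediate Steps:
P(A, n) = 7 - 3882*n (P(A, n) = 7 + (n + n)*(-826 - 1115) = 7 + (2*n)*(-1941) = 7 - 3882*n)
((-657650 - 1534452) - 834453) - P(-1940, -1575) = ((-657650 - 1534452) - 834453) - (7 - 3882*(-1575)) = (-2192102 - 834453) - (7 + 6114150) = -3026555 - 1*6114157 = -3026555 - 6114157 = -9140712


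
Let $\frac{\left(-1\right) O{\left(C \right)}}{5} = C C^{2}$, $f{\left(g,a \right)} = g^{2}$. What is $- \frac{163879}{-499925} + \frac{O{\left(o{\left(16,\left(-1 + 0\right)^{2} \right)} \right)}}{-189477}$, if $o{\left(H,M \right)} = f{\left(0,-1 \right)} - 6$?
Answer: $\frac{3390153587}{10524921025} \approx 0.32211$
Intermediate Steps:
$o{\left(H,M \right)} = -6$ ($o{\left(H,M \right)} = 0^{2} - 6 = 0 - 6 = -6$)
$O{\left(C \right)} = - 5 C^{3}$ ($O{\left(C \right)} = - 5 C C^{2} = - 5 C^{3}$)
$- \frac{163879}{-499925} + \frac{O{\left(o{\left(16,\left(-1 + 0\right)^{2} \right)} \right)}}{-189477} = - \frac{163879}{-499925} + \frac{\left(-5\right) \left(-6\right)^{3}}{-189477} = \left(-163879\right) \left(- \frac{1}{499925}\right) + \left(-5\right) \left(-216\right) \left(- \frac{1}{189477}\right) = \frac{163879}{499925} + 1080 \left(- \frac{1}{189477}\right) = \frac{163879}{499925} - \frac{120}{21053} = \frac{3390153587}{10524921025}$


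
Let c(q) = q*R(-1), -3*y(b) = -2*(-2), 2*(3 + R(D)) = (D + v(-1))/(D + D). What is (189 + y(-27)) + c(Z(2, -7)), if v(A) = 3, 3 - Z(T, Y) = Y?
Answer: 458/3 ≈ 152.67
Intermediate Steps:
Z(T, Y) = 3 - Y
R(D) = -3 + (3 + D)/(4*D) (R(D) = -3 + ((D + 3)/(D + D))/2 = -3 + ((3 + D)/((2*D)))/2 = -3 + ((3 + D)*(1/(2*D)))/2 = -3 + ((3 + D)/(2*D))/2 = -3 + (3 + D)/(4*D))
y(b) = -4/3 (y(b) = -(-2)*(-2)/3 = -⅓*4 = -4/3)
c(q) = -7*q/2 (c(q) = q*((¼)*(3 - 11*(-1))/(-1)) = q*((¼)*(-1)*(3 + 11)) = q*((¼)*(-1)*14) = q*(-7/2) = -7*q/2)
(189 + y(-27)) + c(Z(2, -7)) = (189 - 4/3) - 7*(3 - 1*(-7))/2 = 563/3 - 7*(3 + 7)/2 = 563/3 - 7/2*10 = 563/3 - 35 = 458/3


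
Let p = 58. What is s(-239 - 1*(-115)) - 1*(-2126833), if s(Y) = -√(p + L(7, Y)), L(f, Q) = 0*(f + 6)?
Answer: 2126833 - √58 ≈ 2.1268e+6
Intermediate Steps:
L(f, Q) = 0 (L(f, Q) = 0*(6 + f) = 0)
s(Y) = -√58 (s(Y) = -√(58 + 0) = -√58)
s(-239 - 1*(-115)) - 1*(-2126833) = -√58 - 1*(-2126833) = -√58 + 2126833 = 2126833 - √58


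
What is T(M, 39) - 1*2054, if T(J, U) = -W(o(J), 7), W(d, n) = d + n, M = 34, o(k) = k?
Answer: -2095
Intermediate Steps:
T(J, U) = -7 - J (T(J, U) = -(J + 7) = -(7 + J) = -7 - J)
T(M, 39) - 1*2054 = (-7 - 1*34) - 1*2054 = (-7 - 34) - 2054 = -41 - 2054 = -2095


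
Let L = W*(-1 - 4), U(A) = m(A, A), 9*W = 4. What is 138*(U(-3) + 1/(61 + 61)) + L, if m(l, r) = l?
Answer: -227885/549 ≈ -415.09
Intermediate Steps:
W = 4/9 (W = (⅑)*4 = 4/9 ≈ 0.44444)
U(A) = A
L = -20/9 (L = 4*(-1 - 4)/9 = (4/9)*(-5) = -20/9 ≈ -2.2222)
138*(U(-3) + 1/(61 + 61)) + L = 138*(-3 + 1/(61 + 61)) - 20/9 = 138*(-3 + 1/122) - 20/9 = 138*(-365/122) - 20/9 = -25185/61 - 20/9 = -227885/549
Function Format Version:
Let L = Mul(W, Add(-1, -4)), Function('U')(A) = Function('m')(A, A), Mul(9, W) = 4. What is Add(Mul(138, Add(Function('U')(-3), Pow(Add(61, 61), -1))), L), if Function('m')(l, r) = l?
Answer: Rational(-227885, 549) ≈ -415.09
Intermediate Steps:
W = Rational(4, 9) (W = Mul(Rational(1, 9), 4) = Rational(4, 9) ≈ 0.44444)
Function('U')(A) = A
L = Rational(-20, 9) (L = Mul(Rational(4, 9), Add(-1, -4)) = Mul(Rational(4, 9), -5) = Rational(-20, 9) ≈ -2.2222)
Add(Mul(138, Add(Function('U')(-3), Pow(Add(61, 61), -1))), L) = Add(Mul(138, Add(-3, Pow(Add(61, 61), -1))), Rational(-20, 9)) = Add(Mul(138, Add(-3, Pow(122, -1))), Rational(-20, 9)) = Add(Mul(138, Add(-3, Rational(1, 122))), Rational(-20, 9)) = Add(Mul(138, Rational(-365, 122)), Rational(-20, 9)) = Add(Rational(-25185, 61), Rational(-20, 9)) = Rational(-227885, 549)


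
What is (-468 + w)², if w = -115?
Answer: 339889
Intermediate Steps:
(-468 + w)² = (-468 - 115)² = (-583)² = 339889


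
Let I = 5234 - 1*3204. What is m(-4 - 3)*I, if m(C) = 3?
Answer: 6090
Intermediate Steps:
I = 2030 (I = 5234 - 3204 = 2030)
m(-4 - 3)*I = 3*2030 = 6090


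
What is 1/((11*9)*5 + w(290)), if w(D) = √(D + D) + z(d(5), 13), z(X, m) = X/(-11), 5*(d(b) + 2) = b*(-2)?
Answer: 59939/29621421 - 242*√145/29621421 ≈ 0.0019251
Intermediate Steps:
d(b) = -2 - 2*b/5 (d(b) = -2 + (b*(-2))/5 = -2 + (-2*b)/5 = -2 - 2*b/5)
z(X, m) = -X/11 (z(X, m) = X*(-1/11) = -X/11)
w(D) = 4/11 + √2*√D (w(D) = √(D + D) - (-2 - ⅖*5)/11 = √(2*D) - (-2 - 2)/11 = √2*√D - 1/11*(-4) = √2*√D + 4/11 = 4/11 + √2*√D)
1/((11*9)*5 + w(290)) = 1/((11*9)*5 + (4/11 + √2*√290)) = 1/(99*5 + (4/11 + 2*√145)) = 1/(495 + (4/11 + 2*√145)) = 1/(5449/11 + 2*√145)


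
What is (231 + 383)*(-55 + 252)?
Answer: 120958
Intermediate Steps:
(231 + 383)*(-55 + 252) = 614*197 = 120958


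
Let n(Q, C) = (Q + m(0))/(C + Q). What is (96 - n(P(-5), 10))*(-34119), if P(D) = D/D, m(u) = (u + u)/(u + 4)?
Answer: -35995545/11 ≈ -3.2723e+6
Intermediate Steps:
m(u) = 2*u/(4 + u) (m(u) = (2*u)/(4 + u) = 2*u/(4 + u))
P(D) = 1
n(Q, C) = Q/(C + Q) (n(Q, C) = (Q + 2*0/(4 + 0))/(C + Q) = (Q + 2*0/4)/(C + Q) = (Q + 2*0*(¼))/(C + Q) = (Q + 0)/(C + Q) = Q/(C + Q))
(96 - n(P(-5), 10))*(-34119) = (96 - 1/(10 + 1))*(-34119) = (96 - 1/11)*(-34119) = (1055/11)*(-34119) = -35995545/11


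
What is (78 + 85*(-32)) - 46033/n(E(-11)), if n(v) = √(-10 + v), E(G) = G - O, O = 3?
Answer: -2642 + 46033*I*√6/12 ≈ -2642.0 + 9396.5*I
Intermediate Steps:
E(G) = -3 + G (E(G) = G - 1*3 = G - 3 = -3 + G)
(78 + 85*(-32)) - 46033/n(E(-11)) = (78 + 85*(-32)) - 46033/√(-10 + (-3 - 11)) = (78 - 2720) - 46033/√(-10 - 14) = -2642 - 46033*(-I*√6/12) = -2642 - (-46033)*I*√6/12 = -2642 + 46033*I*√6/12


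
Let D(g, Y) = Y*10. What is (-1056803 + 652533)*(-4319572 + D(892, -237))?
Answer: 1747231492340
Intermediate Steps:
D(g, Y) = 10*Y
(-1056803 + 652533)*(-4319572 + D(892, -237)) = (-1056803 + 652533)*(-4319572 + 10*(-237)) = -404270*(-4319572 - 2370) = -404270*(-4321942) = 1747231492340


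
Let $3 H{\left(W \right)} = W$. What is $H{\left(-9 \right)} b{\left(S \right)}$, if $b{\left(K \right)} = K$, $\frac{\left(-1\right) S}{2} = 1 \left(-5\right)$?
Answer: $-30$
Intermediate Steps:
$S = 10$ ($S = - 2 \cdot 1 \left(-5\right) = \left(-2\right) \left(-5\right) = 10$)
$H{\left(W \right)} = \frac{W}{3}$
$H{\left(-9 \right)} b{\left(S \right)} = \frac{1}{3} \left(-9\right) 10 = \left(-3\right) 10 = -30$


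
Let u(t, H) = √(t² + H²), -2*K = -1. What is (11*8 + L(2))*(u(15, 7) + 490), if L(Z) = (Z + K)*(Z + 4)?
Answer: 50470 + 103*√274 ≈ 52175.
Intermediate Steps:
K = ½ (K = -½*(-1) = ½ ≈ 0.50000)
L(Z) = (½ + Z)*(4 + Z) (L(Z) = (Z + ½)*(Z + 4) = (½ + Z)*(4 + Z))
u(t, H) = √(H² + t²)
(11*8 + L(2))*(u(15, 7) + 490) = (11*8 + (2 + 2² + (9/2)*2))*(√(7² + 15²) + 490) = (88 + (2 + 4 + 9))*(√(49 + 225) + 490) = (88 + 15)*(√274 + 490) = 103*(490 + √274) = 50470 + 103*√274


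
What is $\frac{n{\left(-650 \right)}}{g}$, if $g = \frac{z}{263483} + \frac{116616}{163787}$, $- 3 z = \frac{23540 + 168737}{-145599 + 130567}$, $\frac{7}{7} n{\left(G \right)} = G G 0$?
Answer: $0$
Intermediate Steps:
$n{\left(G \right)} = 0$ ($n{\left(G \right)} = G G 0 = G^{2} \cdot 0 = 0$)
$z = \frac{192277}{45096}$ ($z = - \frac{\left(23540 + 168737\right) \frac{1}{-145599 + 130567}}{3} = - \frac{192277 \frac{1}{-15032}}{3} = - \frac{192277 \left(- \frac{1}{15032}\right)}{3} = \left(- \frac{1}{3}\right) \left(- \frac{192277}{15032}\right) = \frac{192277}{45096} \approx 4.2637$)
$g = \frac{32224796029109}{45258649862712}$ ($g = \frac{192277}{45096 \cdot 263483} + \frac{116616}{163787} = \frac{192277}{45096} \cdot \frac{1}{263483} + 116616 \cdot \frac{1}{163787} = \frac{192277}{11882029368} + \frac{2712}{3809} = \frac{32224796029109}{45258649862712} \approx 0.71201$)
$\frac{n{\left(-650 \right)}}{g} = \frac{0}{\frac{32224796029109}{45258649862712}} = 0 \cdot \frac{45258649862712}{32224796029109} = 0$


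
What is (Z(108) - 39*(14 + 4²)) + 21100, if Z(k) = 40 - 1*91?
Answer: 19879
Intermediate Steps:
Z(k) = -51 (Z(k) = 40 - 91 = -51)
(Z(108) - 39*(14 + 4²)) + 21100 = (-51 - 39*(14 + 4²)) + 21100 = (-51 - 39*(14 + 16)) + 21100 = (-51 - 39*30) + 21100 = (-51 - 1170) + 21100 = -1221 + 21100 = 19879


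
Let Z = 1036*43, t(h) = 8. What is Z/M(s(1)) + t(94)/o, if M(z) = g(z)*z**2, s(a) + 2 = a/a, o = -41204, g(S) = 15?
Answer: 458888918/154515 ≈ 2969.9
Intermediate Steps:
s(a) = -1 (s(a) = -2 + a/a = -2 + 1 = -1)
Z = 44548
M(z) = 15*z**2
Z/M(s(1)) + t(94)/o = 44548/((15*(-1)**2)) + 8/(-41204) = 44548/((15*1)) + 8*(-1/41204) = 44548/15 - 2/10301 = 458888918/154515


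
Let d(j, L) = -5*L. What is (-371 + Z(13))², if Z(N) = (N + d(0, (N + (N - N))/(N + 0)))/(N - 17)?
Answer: 139129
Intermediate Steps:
Z(N) = (-5 + N)/(-17 + N) (Z(N) = (N - 5*(N + (N - N))/(N + 0))/(N - 17) = (N - 5*(N + 0)/N)/(-17 + N) = (N - 5*N/N)/(-17 + N) = (N - 5*1)/(-17 + N) = (N - 5)/(-17 + N) = (-5 + N)/(-17 + N))
(-371 + Z(13))² = (-371 + (-5 + 13)/(-17 + 13))² = (-371 + 8/(-4))² = (-371 - ¼*8)² = (-371 - 2)² = (-373)² = 139129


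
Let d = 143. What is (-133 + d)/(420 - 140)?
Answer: 1/28 ≈ 0.035714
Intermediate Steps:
(-133 + d)/(420 - 140) = (-133 + 143)/(420 - 140) = 10/280 = 10*(1/280) = 1/28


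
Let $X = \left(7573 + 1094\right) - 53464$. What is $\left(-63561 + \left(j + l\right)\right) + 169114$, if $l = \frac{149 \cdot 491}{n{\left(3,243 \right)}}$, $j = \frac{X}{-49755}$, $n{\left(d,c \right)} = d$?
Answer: $\frac{6465176327}{49755} \approx 1.2994 \cdot 10^{5}$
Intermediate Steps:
$X = -44797$ ($X = 8667 - 53464 = -44797$)
$j = \frac{44797}{49755}$ ($j = - \frac{44797}{-49755} = \left(-44797\right) \left(- \frac{1}{49755}\right) = \frac{44797}{49755} \approx 0.90035$)
$l = \frac{73159}{3}$ ($l = \frac{149 \cdot 491}{3} = 73159 \cdot \frac{1}{3} = \frac{73159}{3} \approx 24386.0$)
$\left(-63561 + \left(j + l\right)\right) + 169114 = \left(-63561 + \left(\frac{44797}{49755} + \frac{73159}{3}\right)\right) + 169114 = \left(-63561 + \frac{1213386812}{49755}\right) + 169114 = - \frac{1949090743}{49755} + 169114 = \frac{6465176327}{49755}$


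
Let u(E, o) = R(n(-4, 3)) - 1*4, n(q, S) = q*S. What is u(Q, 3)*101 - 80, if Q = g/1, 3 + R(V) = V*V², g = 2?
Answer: -175315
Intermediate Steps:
n(q, S) = S*q
R(V) = -3 + V³ (R(V) = -3 + V*V² = -3 + V³)
Q = 2 (Q = 2/1 = 2*1 = 2)
u(E, o) = -1735 (u(E, o) = (-3 + (3*(-4))³) - 1*4 = (-3 + (-12)³) - 4 = (-3 - 1728) - 4 = -1731 - 4 = -1735)
u(Q, 3)*101 - 80 = -1735*101 - 80 = -175235 - 80 = -175315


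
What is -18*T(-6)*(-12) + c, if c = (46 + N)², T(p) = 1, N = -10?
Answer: 1512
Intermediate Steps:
c = 1296 (c = (46 - 10)² = 36² = 1296)
-18*T(-6)*(-12) + c = -18*1*(-12) + 1296 = -18*(-12) + 1296 = 216 + 1296 = 1512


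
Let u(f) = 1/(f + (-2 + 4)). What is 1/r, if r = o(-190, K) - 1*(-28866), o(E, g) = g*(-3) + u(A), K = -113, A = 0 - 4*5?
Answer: 18/525689 ≈ 3.4241e-5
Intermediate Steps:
A = -20 (A = 0 - 20 = -20)
u(f) = 1/(2 + f) (u(f) = 1/(f + 2) = 1/(2 + f))
o(E, g) = -1/18 - 3*g (o(E, g) = g*(-3) + 1/(2 - 20) = -3*g + 1/(-18) = -3*g - 1/18 = -1/18 - 3*g)
r = 525689/18 (r = (-1/18 - 3*(-113)) - 1*(-28866) = (-1/18 + 339) + 28866 = 6101/18 + 28866 = 525689/18 ≈ 29205.)
1/r = 1/(525689/18) = 18/525689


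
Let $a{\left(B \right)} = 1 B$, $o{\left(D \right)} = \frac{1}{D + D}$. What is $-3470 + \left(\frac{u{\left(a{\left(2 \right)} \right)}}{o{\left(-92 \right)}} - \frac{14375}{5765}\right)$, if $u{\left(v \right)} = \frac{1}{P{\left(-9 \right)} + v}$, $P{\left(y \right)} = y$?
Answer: $- \frac{27814343}{8071} \approx -3446.2$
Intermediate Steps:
$o{\left(D \right)} = \frac{1}{2 D}$
$a{\left(B \right)} = B$
$u{\left(v \right)} = \frac{1}{-9 + v}$
$-3470 + \left(\frac{u{\left(a{\left(2 \right)} \right)}}{o{\left(-92 \right)}} - \frac{14375}{5765}\right) = -3470 - \left(\frac{2875}{1153} - \frac{1}{\left(-9 + 2\right) \frac{1}{2 \left(-92\right)}}\right) = -3470 - \left(\frac{2875}{1153} - \frac{1}{\left(-7\right) \frac{1}{2} \left(- \frac{1}{92}\right)}\right) = -3470 - \left(\frac{2875}{1153} + \frac{1}{7 \left(- \frac{1}{184}\right)}\right) = -3470 - - \frac{192027}{8071} = -3470 + \left(\frac{184}{7} - \frac{2875}{1153}\right) = -3470 + \frac{192027}{8071} = - \frac{27814343}{8071}$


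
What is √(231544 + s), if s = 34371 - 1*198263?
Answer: 2*√16913 ≈ 260.10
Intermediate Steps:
s = -163892 (s = 34371 - 198263 = -163892)
√(231544 + s) = √(231544 - 163892) = √67652 = 2*√16913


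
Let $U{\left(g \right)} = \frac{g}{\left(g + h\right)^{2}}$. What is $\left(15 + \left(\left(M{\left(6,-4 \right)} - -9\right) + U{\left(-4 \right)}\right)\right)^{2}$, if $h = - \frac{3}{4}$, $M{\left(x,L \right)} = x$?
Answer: $\frac{115906756}{130321} \approx 889.39$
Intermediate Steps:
$h = - \frac{3}{4}$ ($h = \left(-3\right) \frac{1}{4} = - \frac{3}{4} \approx -0.75$)
$U{\left(g \right)} = \frac{g}{\left(- \frac{3}{4} + g\right)^{2}}$ ($U{\left(g \right)} = \frac{g}{\left(g - \frac{3}{4}\right)^{2}} = \frac{g}{\left(- \frac{3}{4} + g\right)^{2}}$)
$\left(15 + \left(\left(M{\left(6,-4 \right)} - -9\right) + U{\left(-4 \right)}\right)\right)^{2} = \left(15 + \left(\left(6 - -9\right) + 16 \left(-4\right) \frac{1}{\left(-3 + 4 \left(-4\right)\right)^{2}}\right)\right)^{2} = \left(15 + \left(\left(6 + 9\right) + 16 \left(-4\right) \frac{1}{\left(-3 - 16\right)^{2}}\right)\right)^{2} = \left(15 + \left(15 + 16 \left(-4\right) \frac{1}{361}\right)\right)^{2} = \left(15 + \left(15 - \frac{64}{361}\right)\right)^{2} = \left(15 + \frac{5351}{361}\right)^{2} = \left(\frac{10766}{361}\right)^{2} = \frac{115906756}{130321}$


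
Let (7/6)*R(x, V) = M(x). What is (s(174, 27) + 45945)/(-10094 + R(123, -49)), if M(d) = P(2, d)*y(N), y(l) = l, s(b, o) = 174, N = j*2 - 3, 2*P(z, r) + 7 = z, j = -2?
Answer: -46119/10079 ≈ -4.5758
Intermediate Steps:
P(z, r) = -7/2 + z/2
N = -7 (N = -2*2 - 3 = -4 - 3 = -7)
M(d) = 35/2 (M(d) = (-7/2 + (½)*2)*(-7) = (-7/2 + 1)*(-7) = -5/2*(-7) = 35/2)
R(x, V) = 15 (R(x, V) = (6/7)*(35/2) = 15)
(s(174, 27) + 45945)/(-10094 + R(123, -49)) = (174 + 45945)/(-10094 + 15) = 46119/(-10079) = 46119*(-1/10079) = -46119/10079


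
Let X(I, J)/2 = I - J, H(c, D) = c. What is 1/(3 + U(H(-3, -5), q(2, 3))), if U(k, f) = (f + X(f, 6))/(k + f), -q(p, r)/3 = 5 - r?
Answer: 3/19 ≈ 0.15789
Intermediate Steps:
X(I, J) = -2*J + 2*I (X(I, J) = 2*(I - J) = -2*J + 2*I)
q(p, r) = -15 + 3*r (q(p, r) = -3*(5 - r) = -15 + 3*r)
U(k, f) = (-12 + 3*f)/(f + k) (U(k, f) = (f + (-2*6 + 2*f))/(k + f) = (f + (-12 + 2*f))/(f + k) = (-12 + 3*f)/(f + k))
1/(3 + U(H(-3, -5), q(2, 3))) = 1/(3 + 3*(-4 + (-15 + 3*3))/((-15 + 3*3) - 3)) = 1/(3 + 3*(-4 + (-15 + 9))/((-15 + 9) - 3)) = 1/(3 + 3*(-4 - 6)/(-6 - 3)) = 1/(3 + 3*(-10)/(-9)) = 1/(3 + 3*(-⅑)*(-10)) = 1/(3 + 10/3) = 1/(19/3) = 3/19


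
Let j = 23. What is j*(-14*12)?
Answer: -3864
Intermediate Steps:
j*(-14*12) = 23*(-14*12) = 23*(-168) = -3864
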